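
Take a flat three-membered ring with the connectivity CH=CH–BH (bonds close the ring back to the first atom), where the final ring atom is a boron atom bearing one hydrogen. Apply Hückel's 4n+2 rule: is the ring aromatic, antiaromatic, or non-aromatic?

Check conjugation: each doubly-bonded ring atom is sp² with one p-orbital electron; the boron has an empty p orbital — every position has a p orbital, so the cyclic π system is continuous.
Tallying contributions gives 1 × 2 = 2 from the double-bond unit + 0 from the BH atom = 2.
Since 2 = 4·0 + 2, the ring meets the 4n+2 criterion.

Aromatic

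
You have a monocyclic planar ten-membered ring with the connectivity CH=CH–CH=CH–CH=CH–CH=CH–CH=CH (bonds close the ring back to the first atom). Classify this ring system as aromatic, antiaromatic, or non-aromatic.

Aromatic

All ring atoms are sp² and supply a p orbital to the ring (each doubly-bonded ring atom is sp² with one p-orbital electron); the conjugation is uninterrupted.
π-electron count: 5 × 2 = 10 from the 5 double-bond units.
Since 10 = 4·2 + 2, the ring meets the 4n+2 criterion.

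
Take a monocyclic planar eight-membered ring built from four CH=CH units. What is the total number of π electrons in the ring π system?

8

The p orbitals form a continuous loop: each doubly-bonded ring atom is sp² with one p-orbital electron. The ring is fully conjugated.
Counting π electrons: 4 × 2 = 8 from the 4 double-bond units.
(This ring is cyclooctatetraene.)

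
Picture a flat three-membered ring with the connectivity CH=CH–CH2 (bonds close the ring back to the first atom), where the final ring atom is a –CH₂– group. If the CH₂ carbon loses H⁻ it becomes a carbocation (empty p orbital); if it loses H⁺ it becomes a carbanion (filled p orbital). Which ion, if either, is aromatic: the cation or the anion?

In both ions every ring atom is sp² and contributes a p orbital, so both rings are fully conjugated.
Cation: 1 × 2 + 0 = 2 π electrons → 4(0)+2, aromatic.
Anion: 1 × 2 + 2 = 4 π electrons → 4(1), antiaromatic.

The cation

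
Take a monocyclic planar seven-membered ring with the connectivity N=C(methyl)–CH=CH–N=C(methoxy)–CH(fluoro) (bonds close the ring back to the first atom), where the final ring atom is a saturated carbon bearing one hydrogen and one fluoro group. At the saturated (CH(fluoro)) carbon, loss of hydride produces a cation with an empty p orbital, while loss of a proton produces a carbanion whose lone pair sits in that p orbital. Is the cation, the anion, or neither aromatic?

The cation

Once that carbon is sp², every ring atom has a p orbital and both ions are fully conjugated.
Cation: 3 × 2 + 0 = 6 π electrons → 4(1)+2, aromatic.
Anion: 3 × 2 + 2 = 8 π electrons → 4(2), antiaromatic.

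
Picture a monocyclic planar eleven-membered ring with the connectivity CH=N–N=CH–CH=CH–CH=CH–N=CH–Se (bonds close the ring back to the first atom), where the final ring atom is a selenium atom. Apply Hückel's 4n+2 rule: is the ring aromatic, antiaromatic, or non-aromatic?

All ring atoms are sp² and supply a p orbital to the ring (every atom in a ring double bond is sp² and brings one electron to the p orbital; the doubly-bonded nitrogens are pyridine-type — their lone pairs lie in the ring plane, leaving one electron in the p orbital; the selenium donates one lone pair from its p orbital); the conjugation is uninterrupted.
π-electron count: 5 × 2 = 10 from the double-bond units + 2 from the Se atom = 12.
12 = 4(3); a planar, fully conjugated 4n system is antiaromatic.

Antiaromatic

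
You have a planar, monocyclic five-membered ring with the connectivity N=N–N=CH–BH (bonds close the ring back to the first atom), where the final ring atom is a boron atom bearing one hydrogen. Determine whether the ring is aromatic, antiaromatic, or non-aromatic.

All ring atoms are sp² and supply a p orbital to the ring (every atom in a ring double bond is sp² and brings one electron to the p orbital; each =N– nitrogen is pyridine-type (lone pair in the sp² plane, one electron in the p orbital); the boron has an empty p orbital); the conjugation is uninterrupted.
π-electron count: 2 × 2 = 4 from the double-bond units + 0 from the BH atom = 4.
With 4 = 4·1 π electrons, Hückel's rule classifies the planar ring as antiaromatic.

Antiaromatic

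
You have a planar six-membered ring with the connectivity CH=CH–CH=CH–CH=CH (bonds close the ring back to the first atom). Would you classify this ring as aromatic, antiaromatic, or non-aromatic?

All ring atoms are sp² and supply a p orbital to the ring (every atom in a ring double bond is sp² and brings one electron to the p orbital); the conjugation is uninterrupted.
Adding the contributions, 3 × 2 = 6 from the 3 double-bond units.
That gives a 4n+2 count (6, n = 1).
(The species described is benzene.)

Aromatic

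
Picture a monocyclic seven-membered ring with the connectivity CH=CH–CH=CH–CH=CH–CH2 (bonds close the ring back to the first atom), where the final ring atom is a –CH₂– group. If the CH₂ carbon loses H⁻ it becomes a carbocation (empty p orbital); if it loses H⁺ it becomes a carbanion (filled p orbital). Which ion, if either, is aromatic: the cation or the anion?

The cation

Once that carbon is sp², every ring atom has a p orbital and both ions are fully conjugated.
Cation: 3 × 2 + 0 = 6 π electrons → 4(1)+2, aromatic.
Anion: 3 × 2 + 2 = 8 π electrons → 4(2), antiaromatic.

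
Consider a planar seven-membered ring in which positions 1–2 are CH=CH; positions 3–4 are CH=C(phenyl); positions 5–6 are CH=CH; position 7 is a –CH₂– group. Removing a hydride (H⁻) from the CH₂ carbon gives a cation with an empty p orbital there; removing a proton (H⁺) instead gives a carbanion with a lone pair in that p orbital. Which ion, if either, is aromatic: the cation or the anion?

The cation

Once that carbon is sp², every ring atom has a p orbital and both ions are fully conjugated.
Cation: 3 × 2 + 0 = 6 π electrons → 4(1)+2, aromatic.
Anion: 3 × 2 + 2 = 8 π electrons → 4(2), antiaromatic.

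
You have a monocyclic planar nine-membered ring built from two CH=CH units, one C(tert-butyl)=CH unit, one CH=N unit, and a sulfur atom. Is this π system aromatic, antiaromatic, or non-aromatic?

Aromatic

Check conjugation: the double-bond atoms are sp², each contributing one p electron; each =N– nitrogen is pyridine-type (lone pair in the sp² plane, one electron in the p orbital); the sulfur donates one lone pair from its p orbital — every position has a p orbital, so the cyclic π system is continuous.
π-electron count: 4 × 2 = 8 from the double-bond units + 2 from the S atom = 10.
That gives a 4n+2 count (10, n = 2).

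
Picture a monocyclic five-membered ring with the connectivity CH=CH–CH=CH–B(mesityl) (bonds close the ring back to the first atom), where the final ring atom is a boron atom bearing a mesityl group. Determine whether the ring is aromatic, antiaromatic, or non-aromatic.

Antiaromatic

The p orbitals form a continuous loop: every atom in a ring double bond is sp² and brings one electron to the p orbital; the boron has an empty p orbital. The ring is fully conjugated.
π-electron count: 2 × 2 = 4 from the double-bond units + 0 from the B(mesityl) atom = 4.
4 is a 4n count (n = 1), so the planar conjugated ring is antiaromatic.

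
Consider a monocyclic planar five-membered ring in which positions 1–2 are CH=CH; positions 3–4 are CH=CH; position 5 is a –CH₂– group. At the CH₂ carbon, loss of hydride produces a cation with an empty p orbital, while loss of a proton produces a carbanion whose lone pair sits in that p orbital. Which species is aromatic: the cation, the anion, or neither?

The anion

Both ions have a continuous loop of p orbitals — each ring atom is sp².
Cation: 2 × 2 + 0 = 4 π electrons → 4(1), antiaromatic.
Anion: 2 × 2 + 2 = 6 π electrons → 4(1)+2, aromatic.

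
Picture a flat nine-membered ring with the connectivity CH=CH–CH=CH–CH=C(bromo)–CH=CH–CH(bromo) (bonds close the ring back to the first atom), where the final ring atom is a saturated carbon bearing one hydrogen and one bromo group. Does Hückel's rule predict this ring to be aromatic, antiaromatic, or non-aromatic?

Non-aromatic

At the CH(bromo) position, that saturated carbon is sp³ and has no p orbital in the ring π system; the ring's p-orbital overlap is broken there.
A ring that is not fully conjugated cannot be aromatic or antiaromatic regardless of its π-electron count.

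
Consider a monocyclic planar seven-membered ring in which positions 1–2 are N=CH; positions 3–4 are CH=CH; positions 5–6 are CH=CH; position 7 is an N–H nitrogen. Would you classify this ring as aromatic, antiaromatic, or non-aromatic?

Antiaromatic

Every ring atom contributes a p orbital perpendicular to the ring (each doubly-bonded ring atom is sp² with one p-orbital electron; the doubly-bonded nitrogens are pyridine-type — their lone pairs lie in the ring plane, leaving one electron in the p orbital; the pyrrole-type nitrogen donates its lone pair from the p orbital), so the π system is cyclic and fully conjugated.
Tallying contributions gives 3 × 2 = 6 from the double-bond units + 2 from the NH atom = 8.
8 is a 4n count (n = 2), so the planar conjugated ring is antiaromatic.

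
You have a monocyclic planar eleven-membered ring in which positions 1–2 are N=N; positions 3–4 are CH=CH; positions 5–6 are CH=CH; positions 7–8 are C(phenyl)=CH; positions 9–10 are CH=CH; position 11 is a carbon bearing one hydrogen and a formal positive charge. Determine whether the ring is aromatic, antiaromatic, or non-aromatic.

Aromatic

All ring atoms are sp² and supply a p orbital to the ring (each doubly-bonded ring atom is sp² with one p-orbital electron; the doubly-bonded nitrogens are pyridine-type — their lone pairs lie in the ring plane, leaving one electron in the p orbital; the carbocation has an empty p orbital); the conjugation is uninterrupted.
Tallying contributions gives 5 × 2 = 10 from the double-bond units + 0 from the CH(+) atom = 10.
Since 10 = 4·2 + 2, the ring meets the 4n+2 criterion.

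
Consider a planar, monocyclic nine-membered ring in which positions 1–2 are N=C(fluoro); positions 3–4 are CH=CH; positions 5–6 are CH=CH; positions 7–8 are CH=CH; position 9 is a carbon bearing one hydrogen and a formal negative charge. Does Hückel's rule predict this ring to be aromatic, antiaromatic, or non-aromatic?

The p orbitals form a continuous loop: every atom in a ring double bond is sp² and brings one electron to the p orbital; the doubly-bonded nitrogens are pyridine-type — their lone pairs lie in the ring plane, leaving one electron in the p orbital; the carbanion's lone pair occupies the p orbital. The ring is fully conjugated.
Adding the contributions, 4 × 2 = 8 from the double-bond units + 2 from the CH(-) atom = 10.
10 = 4(2) + 2, which satisfies Hückel's 4n+2 rule.

Aromatic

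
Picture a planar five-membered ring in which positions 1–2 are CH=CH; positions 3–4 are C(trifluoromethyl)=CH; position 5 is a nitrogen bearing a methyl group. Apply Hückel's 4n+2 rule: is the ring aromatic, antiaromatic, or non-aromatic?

Aromatic

The p orbitals form a continuous loop: each doubly-bonded ring atom is sp² with one p-orbital electron; the pyrrole-type nitrogen donates its lone pair from the p orbital. The ring is fully conjugated.
Counting π electrons: 2 × 2 = 4 from the double-bond units + 2 from the N(methyl) atom = 6.
Since 6 = 4·1 + 2, the ring meets the 4n+2 criterion.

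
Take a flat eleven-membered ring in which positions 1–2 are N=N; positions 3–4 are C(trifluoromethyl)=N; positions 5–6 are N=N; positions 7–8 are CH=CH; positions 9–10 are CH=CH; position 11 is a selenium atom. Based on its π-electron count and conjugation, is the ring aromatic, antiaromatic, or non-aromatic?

Antiaromatic

All ring atoms are sp² and supply a p orbital to the ring (each doubly-bonded ring atom is sp² with one p-orbital electron; each sp² =N– keeps its lone pair in-plane and puts one electron into the π system; the selenium donates one lone pair from its p orbital); the conjugation is uninterrupted.
Counting π electrons: 5 × 2 = 10 from the double-bond units + 2 from the Se atom = 12.
12 is a 4n count (n = 3), so the planar conjugated ring is antiaromatic.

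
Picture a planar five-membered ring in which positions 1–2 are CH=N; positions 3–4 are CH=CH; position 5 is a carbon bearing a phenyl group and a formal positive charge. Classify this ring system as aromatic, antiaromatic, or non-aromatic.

Antiaromatic

Check conjugation: every atom in a ring double bond is sp² and brings one electron to the p orbital; each =N– nitrogen is pyridine-type (lone pair in the sp² plane, one electron in the p orbital); the carbocation has an empty p orbital — every position has a p orbital, so the cyclic π system is continuous.
Tallying contributions gives 2 × 2 = 4 from the double-bond units + 0 from the C(phenyl)(+) atom = 4.
With 4 = 4·1 π electrons, Hückel's rule classifies the planar ring as antiaromatic.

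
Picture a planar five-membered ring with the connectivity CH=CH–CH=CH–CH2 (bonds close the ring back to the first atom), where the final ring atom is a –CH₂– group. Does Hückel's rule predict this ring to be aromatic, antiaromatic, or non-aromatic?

The CH2 carbon is saturated: the tetrahedral CH₂ carbon is sp³ and has no p orbital in the ring π system. Conjugation is not continuous around the ring.
Hückel's rule only applies to fully conjugated rings, so this one is simply non-aromatic.

Non-aromatic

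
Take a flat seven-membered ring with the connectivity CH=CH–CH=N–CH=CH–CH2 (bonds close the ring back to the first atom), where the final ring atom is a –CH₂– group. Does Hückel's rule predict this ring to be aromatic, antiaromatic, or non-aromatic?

At the CH2 position, the tetrahedral CH₂ carbon is sp³ and has no p orbital in the ring π system; the ring's p-orbital overlap is broken there.
Without a continuous loop of overlapping p orbitals the Hückel electron count never comes into play.

Non-aromatic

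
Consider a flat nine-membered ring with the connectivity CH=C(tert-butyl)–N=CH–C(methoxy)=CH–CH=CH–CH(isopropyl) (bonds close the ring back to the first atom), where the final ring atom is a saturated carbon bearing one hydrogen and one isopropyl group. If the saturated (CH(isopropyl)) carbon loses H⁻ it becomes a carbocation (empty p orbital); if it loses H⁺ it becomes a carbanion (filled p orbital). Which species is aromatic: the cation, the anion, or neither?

Once that carbon is sp², every ring atom has a p orbital and both ions are fully conjugated.
Cation: 4 × 2 + 0 = 8 π electrons → 4(2), antiaromatic.
Anion: 4 × 2 + 2 = 10 π electrons → 4(2)+2, aromatic.

The anion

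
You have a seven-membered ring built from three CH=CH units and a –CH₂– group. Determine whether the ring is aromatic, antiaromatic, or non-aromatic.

At the CH2 position, the tetrahedral CH₂ carbon is sp³ and has no p orbital in the ring π system; the ring's p-orbital overlap is broken there.
Hückel's rule only applies to fully conjugated rings, so this one is simply non-aromatic.

Non-aromatic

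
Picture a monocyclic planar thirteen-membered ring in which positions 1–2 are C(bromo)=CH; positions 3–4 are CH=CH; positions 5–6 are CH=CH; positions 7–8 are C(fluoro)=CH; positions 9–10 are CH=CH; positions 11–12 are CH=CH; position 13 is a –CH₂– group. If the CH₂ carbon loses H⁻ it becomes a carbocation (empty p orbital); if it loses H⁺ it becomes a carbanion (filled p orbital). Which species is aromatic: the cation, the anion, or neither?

In both ions every ring atom is sp² and contributes a p orbital, so both rings are fully conjugated.
Cation: 6 × 2 + 0 = 12 π electrons → 4(3), antiaromatic.
Anion: 6 × 2 + 2 = 14 π electrons → 4(3)+2, aromatic.

The anion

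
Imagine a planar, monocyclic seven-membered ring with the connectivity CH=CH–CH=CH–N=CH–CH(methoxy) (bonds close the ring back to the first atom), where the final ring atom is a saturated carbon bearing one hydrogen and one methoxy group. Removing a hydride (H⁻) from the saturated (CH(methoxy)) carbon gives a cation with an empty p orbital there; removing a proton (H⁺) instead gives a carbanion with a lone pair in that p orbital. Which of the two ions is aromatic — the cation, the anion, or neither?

In either ion the ring is fully conjugated: every atom, including the new sp² carbon, supplies a p orbital.
Cation: 3 × 2 + 0 = 6 π electrons → 4(1)+2, aromatic.
Anion: 3 × 2 + 2 = 8 π electrons → 4(2), antiaromatic.

The cation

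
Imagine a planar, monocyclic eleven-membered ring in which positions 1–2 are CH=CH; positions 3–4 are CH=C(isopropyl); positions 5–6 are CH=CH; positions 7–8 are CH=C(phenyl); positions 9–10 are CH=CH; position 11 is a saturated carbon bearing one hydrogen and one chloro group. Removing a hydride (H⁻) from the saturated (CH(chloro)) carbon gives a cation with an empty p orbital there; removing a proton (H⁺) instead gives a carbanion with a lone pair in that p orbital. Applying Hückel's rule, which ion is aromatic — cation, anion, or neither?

The cation

Once that carbon is sp², every ring atom has a p orbital and both ions are fully conjugated.
Cation: 5 × 2 + 0 = 10 π electrons → 4(2)+2, aromatic.
Anion: 5 × 2 + 2 = 12 π electrons → 4(3), antiaromatic.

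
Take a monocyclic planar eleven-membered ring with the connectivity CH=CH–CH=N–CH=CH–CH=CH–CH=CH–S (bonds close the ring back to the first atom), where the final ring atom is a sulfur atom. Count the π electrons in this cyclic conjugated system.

12

Check conjugation: each doubly-bonded ring atom is sp² with one p-orbital electron; each sp² =N– keeps its lone pair in-plane and puts one electron into the π system; the sulfur donates one lone pair from its p orbital — every position has a p orbital, so the cyclic π system is continuous.
Adding the contributions, 5 × 2 = 10 from the double-bond units + 2 from the S atom = 12.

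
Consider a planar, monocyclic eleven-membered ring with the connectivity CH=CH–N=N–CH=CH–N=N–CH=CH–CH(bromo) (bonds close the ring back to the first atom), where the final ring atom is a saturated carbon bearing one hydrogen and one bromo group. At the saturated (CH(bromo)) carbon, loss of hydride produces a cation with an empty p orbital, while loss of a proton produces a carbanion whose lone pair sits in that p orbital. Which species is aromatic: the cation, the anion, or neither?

The cation

In either ion the ring is fully conjugated: every atom, including the new sp² carbon, supplies a p orbital.
Cation: 5 × 2 + 0 = 10 π electrons → 4(2)+2, aromatic.
Anion: 5 × 2 + 2 = 12 π electrons → 4(3), antiaromatic.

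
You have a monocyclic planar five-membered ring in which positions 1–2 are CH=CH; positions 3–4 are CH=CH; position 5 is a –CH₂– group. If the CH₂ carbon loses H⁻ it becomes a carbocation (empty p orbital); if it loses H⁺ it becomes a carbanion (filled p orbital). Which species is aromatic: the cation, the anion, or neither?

In either ion the ring is fully conjugated: every atom, including the new sp² carbon, supplies a p orbital.
Cation: 2 × 2 + 0 = 4 π electrons → 4(1), antiaromatic.
Anion: 2 × 2 + 2 = 6 π electrons → 4(1)+2, aromatic.

The anion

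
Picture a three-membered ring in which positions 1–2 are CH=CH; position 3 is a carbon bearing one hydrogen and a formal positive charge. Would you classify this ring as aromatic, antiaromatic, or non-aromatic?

Check conjugation: the double-bond atoms are sp², each contributing one p electron; the carbocation has an empty p orbital — every position has a p orbital, so the cyclic π system is continuous.
Adding the contributions, 1 × 2 = 2 from the double-bond unit + 0 from the CH(+) atom = 2.
Since 2 = 4·0 + 2, the ring meets the 4n+2 criterion.

Aromatic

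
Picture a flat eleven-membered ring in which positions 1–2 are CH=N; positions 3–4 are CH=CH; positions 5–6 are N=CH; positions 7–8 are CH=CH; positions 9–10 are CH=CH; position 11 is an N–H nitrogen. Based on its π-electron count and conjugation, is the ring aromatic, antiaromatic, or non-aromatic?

Antiaromatic

The p orbitals form a continuous loop: the double-bond atoms are sp², each contributing one p electron; each =N– nitrogen is pyridine-type (lone pair in the sp² plane, one electron in the p orbital); the pyrrole-type nitrogen donates its lone pair from the p orbital. The ring is fully conjugated.
Counting π electrons: 5 × 2 = 10 from the double-bond units + 2 from the NH atom = 12.
With 12 = 4·3 π electrons, Hückel's rule classifies the planar ring as antiaromatic.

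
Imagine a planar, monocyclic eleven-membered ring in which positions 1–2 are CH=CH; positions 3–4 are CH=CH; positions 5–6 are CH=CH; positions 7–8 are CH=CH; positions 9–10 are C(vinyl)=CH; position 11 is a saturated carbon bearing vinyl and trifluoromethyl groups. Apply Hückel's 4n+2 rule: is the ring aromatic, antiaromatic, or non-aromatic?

Non-aromatic

Because that saturated carbon is sp³ and has no p orbital in the ring π system at the C(vinyl)(trifluoromethyl) position, the π system cannot extend all the way around the ring.
Broken conjugation rules out both aromaticity and antiaromaticity.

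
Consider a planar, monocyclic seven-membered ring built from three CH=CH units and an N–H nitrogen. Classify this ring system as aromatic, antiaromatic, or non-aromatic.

Check conjugation: each doubly-bonded ring atom is sp² with one p-orbital electron; the pyrrole-type nitrogen donates its lone pair from the p orbital — every position has a p orbital, so the cyclic π system is continuous.
Adding the contributions, 3 × 2 = 6 from the double-bond units + 2 from the NH atom = 8.
With 8 = 4·2 π electrons, Hückel's rule classifies the planar ring as antiaromatic.

Antiaromatic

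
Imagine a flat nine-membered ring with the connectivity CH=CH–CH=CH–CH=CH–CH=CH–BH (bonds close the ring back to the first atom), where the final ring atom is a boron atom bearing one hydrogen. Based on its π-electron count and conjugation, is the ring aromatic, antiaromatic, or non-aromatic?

Antiaromatic

The p orbitals form a continuous loop: every atom in a ring double bond is sp² and brings one electron to the p orbital; the boron has an empty p orbital. The ring is fully conjugated.
Counting π electrons: 4 × 2 = 8 from the double-bond units + 0 from the BH atom = 8.
8 is a 4n count (n = 2), so the planar conjugated ring is antiaromatic.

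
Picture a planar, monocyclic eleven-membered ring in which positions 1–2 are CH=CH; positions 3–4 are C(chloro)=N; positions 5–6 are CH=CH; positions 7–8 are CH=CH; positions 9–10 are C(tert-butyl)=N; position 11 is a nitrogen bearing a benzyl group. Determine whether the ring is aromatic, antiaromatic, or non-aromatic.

Antiaromatic

Every ring atom contributes a p orbital perpendicular to the ring (every atom in a ring double bond is sp² and brings one electron to the p orbital; each sp² =N– keeps its lone pair in-plane and puts one electron into the π system; the pyrrole-type nitrogen donates its lone pair from the p orbital), so the π system is cyclic and fully conjugated.
Counting π electrons: 5 × 2 = 10 from the double-bond units + 2 from the N(benzyl) atom = 12.
A 4n π count (12, n = 3) in a planar conjugated ring means antiaromatic.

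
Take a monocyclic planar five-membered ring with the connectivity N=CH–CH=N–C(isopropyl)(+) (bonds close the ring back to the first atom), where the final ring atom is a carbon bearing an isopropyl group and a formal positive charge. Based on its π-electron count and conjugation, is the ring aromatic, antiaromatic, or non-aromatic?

Antiaromatic

All ring atoms are sp² and supply a p orbital to the ring (every atom in a ring double bond is sp² and brings one electron to the p orbital; the doubly-bonded nitrogens are pyridine-type — their lone pairs lie in the ring plane, leaving one electron in the p orbital; the carbocation has an empty p orbital); the conjugation is uninterrupted.
Adding the contributions, 2 × 2 = 4 from the double-bond units + 0 from the C(isopropyl)(+) atom = 4.
4 is a 4n count (n = 1), so the planar conjugated ring is antiaromatic.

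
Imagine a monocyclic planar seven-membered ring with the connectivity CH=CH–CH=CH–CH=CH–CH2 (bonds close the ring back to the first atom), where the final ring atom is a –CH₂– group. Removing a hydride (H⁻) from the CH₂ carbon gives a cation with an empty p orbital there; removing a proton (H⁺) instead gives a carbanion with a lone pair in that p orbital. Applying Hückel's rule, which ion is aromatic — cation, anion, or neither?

The cation

Both ions have a continuous loop of p orbitals — each ring atom is sp².
Cation: 3 × 2 + 0 = 6 π electrons → 4(1)+2, aromatic.
Anion: 3 × 2 + 2 = 8 π electrons → 4(2), antiaromatic.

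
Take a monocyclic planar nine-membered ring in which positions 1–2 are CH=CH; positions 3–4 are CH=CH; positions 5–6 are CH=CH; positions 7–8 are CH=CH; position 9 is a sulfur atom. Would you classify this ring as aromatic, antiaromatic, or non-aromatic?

Every ring atom contributes a p orbital perpendicular to the ring (the double-bond atoms are sp², each contributing one p electron; the sulfur donates one lone pair from its p orbital), so the π system is cyclic and fully conjugated.
Counting π electrons: 4 × 2 = 8 from the double-bond units + 2 from the S atom = 10.
That gives a 4n+2 count (10, n = 2).

Aromatic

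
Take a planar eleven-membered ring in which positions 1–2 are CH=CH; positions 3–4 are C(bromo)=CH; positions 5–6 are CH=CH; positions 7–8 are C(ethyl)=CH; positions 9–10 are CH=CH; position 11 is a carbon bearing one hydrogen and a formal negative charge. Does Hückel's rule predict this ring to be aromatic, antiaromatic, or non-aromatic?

All ring atoms are sp² and supply a p orbital to the ring (each doubly-bonded ring atom is sp² with one p-orbital electron; the carbanion's lone pair occupies the p orbital); the conjugation is uninterrupted.
Counting π electrons: 5 × 2 = 10 from the double-bond units + 2 from the CH(-) atom = 12.
12 = 4(3); a planar, fully conjugated 4n system is antiaromatic.

Antiaromatic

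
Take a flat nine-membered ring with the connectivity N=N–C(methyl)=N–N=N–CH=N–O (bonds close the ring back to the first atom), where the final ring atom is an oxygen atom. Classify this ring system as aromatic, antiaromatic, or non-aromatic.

Aromatic

Every ring atom contributes a p orbital perpendicular to the ring (each doubly-bonded ring atom is sp² with one p-orbital electron; the doubly-bonded nitrogens are pyridine-type — their lone pairs lie in the ring plane, leaving one electron in the p orbital; the oxygen donates one lone pair from its p orbital), so the π system is cyclic and fully conjugated.
π-electron count: 4 × 2 = 8 from the double-bond units + 2 from the O atom = 10.
With 10 π electrons (n = 2), the Hückel 4n+2 condition holds.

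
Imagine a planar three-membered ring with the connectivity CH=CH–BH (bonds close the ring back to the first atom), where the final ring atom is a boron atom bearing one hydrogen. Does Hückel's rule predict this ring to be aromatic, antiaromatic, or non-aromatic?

Aromatic

Check conjugation: every atom in a ring double bond is sp² and brings one electron to the p orbital; the boron has an empty p orbital — every position has a p orbital, so the cyclic π system is continuous.
Counting π electrons: 1 × 2 = 2 from the double-bond unit + 0 from the BH atom = 2.
Since 2 = 4·0 + 2, the ring meets the 4n+2 criterion.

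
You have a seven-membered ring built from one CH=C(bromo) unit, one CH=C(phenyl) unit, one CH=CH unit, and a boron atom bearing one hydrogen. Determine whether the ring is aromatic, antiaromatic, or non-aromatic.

Aromatic

All ring atoms are sp² and supply a p orbital to the ring (each doubly-bonded ring atom is sp² with one p-orbital electron; the boron has an empty p orbital); the conjugation is uninterrupted.
Adding the contributions, 3 × 2 = 6 from the double-bond units + 0 from the BH atom = 6.
That gives a 4n+2 count (6, n = 1).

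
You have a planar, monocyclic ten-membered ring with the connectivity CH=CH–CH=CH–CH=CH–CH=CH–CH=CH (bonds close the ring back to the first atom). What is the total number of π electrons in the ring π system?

10

Check conjugation: every atom in a ring double bond is sp² and brings one electron to the p orbital — every position has a p orbital, so the cyclic π system is continuous.
Adding the contributions, 5 × 2 = 10 from the 5 double-bond units.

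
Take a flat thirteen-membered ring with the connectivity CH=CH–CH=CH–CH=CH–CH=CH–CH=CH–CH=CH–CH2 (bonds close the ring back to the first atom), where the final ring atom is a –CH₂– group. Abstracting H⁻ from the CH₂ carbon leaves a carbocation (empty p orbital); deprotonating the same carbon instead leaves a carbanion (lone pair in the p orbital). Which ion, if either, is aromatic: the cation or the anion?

The anion

Both ions have a continuous loop of p orbitals — each ring atom is sp².
Cation: 6 × 2 + 0 = 12 π electrons → 4(3), antiaromatic.
Anion: 6 × 2 + 2 = 14 π electrons → 4(3)+2, aromatic.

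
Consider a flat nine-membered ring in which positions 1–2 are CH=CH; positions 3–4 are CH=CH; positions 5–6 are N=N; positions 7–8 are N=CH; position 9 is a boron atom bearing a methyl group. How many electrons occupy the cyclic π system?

8

The p orbitals form a continuous loop: each doubly-bonded ring atom is sp² with one p-orbital electron; the doubly-bonded nitrogens are pyridine-type — their lone pairs lie in the ring plane, leaving one electron in the p orbital; the boron has an empty p orbital. The ring is fully conjugated.
Tallying contributions gives 4 × 2 = 8 from the double-bond units + 0 from the B(methyl) atom = 8.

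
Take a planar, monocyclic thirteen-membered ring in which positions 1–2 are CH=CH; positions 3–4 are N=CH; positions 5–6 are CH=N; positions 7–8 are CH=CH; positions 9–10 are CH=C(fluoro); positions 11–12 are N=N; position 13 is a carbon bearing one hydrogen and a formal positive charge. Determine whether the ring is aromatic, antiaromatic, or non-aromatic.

Antiaromatic

All ring atoms are sp² and supply a p orbital to the ring (the double-bond atoms are sp², each contributing one p electron; the doubly-bonded nitrogens are pyridine-type — their lone pairs lie in the ring plane, leaving one electron in the p orbital; the carbocation has an empty p orbital); the conjugation is uninterrupted.
Adding the contributions, 6 × 2 = 12 from the double-bond units + 0 from the CH(+) atom = 12.
12 = 4(3); a planar, fully conjugated 4n system is antiaromatic.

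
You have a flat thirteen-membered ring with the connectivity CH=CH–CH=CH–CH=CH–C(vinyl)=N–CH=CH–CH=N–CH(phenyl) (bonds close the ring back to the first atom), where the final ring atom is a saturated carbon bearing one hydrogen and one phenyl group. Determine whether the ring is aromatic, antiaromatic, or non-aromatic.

The CH(phenyl) position has four σ bonds — that saturated carbon is sp³ and has no p orbital in the ring π system — so the cyclic conjugation is interrupted.
Broken conjugation rules out both aromaticity and antiaromaticity.

Non-aromatic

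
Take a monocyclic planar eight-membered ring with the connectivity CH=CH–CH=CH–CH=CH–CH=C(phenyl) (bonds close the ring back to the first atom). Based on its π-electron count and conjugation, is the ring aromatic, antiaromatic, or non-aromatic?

Antiaromatic

The p orbitals form a continuous loop: the double-bond atoms are sp², each contributing one p electron. The ring is fully conjugated.
π-electron count: 4 × 2 = 8 from the 4 double-bond units.
A 4n π count (8, n = 2) in a planar conjugated ring means antiaromatic.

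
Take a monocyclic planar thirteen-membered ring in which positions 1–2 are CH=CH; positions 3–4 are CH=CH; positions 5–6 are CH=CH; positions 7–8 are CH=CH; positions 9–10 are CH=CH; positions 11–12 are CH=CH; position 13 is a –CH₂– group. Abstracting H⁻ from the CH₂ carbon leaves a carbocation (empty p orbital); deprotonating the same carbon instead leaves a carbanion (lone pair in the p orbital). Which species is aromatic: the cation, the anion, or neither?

The anion

In either ion the ring is fully conjugated: every atom, including the new sp² carbon, supplies a p orbital.
Cation: 6 × 2 + 0 = 12 π electrons → 4(3), antiaromatic.
Anion: 6 × 2 + 2 = 14 π electrons → 4(3)+2, aromatic.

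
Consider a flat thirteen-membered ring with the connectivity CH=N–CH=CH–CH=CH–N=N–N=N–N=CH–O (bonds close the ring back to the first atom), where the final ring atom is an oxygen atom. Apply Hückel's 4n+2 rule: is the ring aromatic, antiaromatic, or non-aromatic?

All ring atoms are sp² and supply a p orbital to the ring (every atom in a ring double bond is sp² and brings one electron to the p orbital; each sp² =N– keeps its lone pair in-plane and puts one electron into the π system; the oxygen donates one lone pair from its p orbital); the conjugation is uninterrupted.
Tallying contributions gives 6 × 2 = 12 from the double-bond units + 2 from the O atom = 14.
Since 14 = 4·3 + 2, the ring meets the 4n+2 criterion.

Aromatic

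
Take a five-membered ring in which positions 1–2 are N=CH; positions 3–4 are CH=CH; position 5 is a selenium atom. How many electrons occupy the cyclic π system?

The p orbitals form a continuous loop: the double-bond atoms are sp², each contributing one p electron; the doubly-bonded nitrogens are pyridine-type — their lone pairs lie in the ring plane, leaving one electron in the p orbital; the selenium donates one lone pair from its p orbital. The ring is fully conjugated.
π-electron count: 2 × 2 = 4 from the double-bond units + 2 from the Se atom = 6.

6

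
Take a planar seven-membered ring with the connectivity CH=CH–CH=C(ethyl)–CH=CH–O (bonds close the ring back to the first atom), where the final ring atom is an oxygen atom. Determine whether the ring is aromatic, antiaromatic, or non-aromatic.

Check conjugation: each doubly-bonded ring atom is sp² with one p-orbital electron; the oxygen donates one lone pair from its p orbital — every position has a p orbital, so the cyclic π system is continuous.
Counting π electrons: 3 × 2 = 6 from the double-bond units + 2 from the O atom = 8.
8 = 4(2); a planar, fully conjugated 4n system is antiaromatic.

Antiaromatic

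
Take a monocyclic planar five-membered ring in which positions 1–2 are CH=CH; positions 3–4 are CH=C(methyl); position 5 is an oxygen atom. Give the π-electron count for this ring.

Check conjugation: every atom in a ring double bond is sp² and brings one electron to the p orbital; the oxygen donates one lone pair from its p orbital — every position has a p orbital, so the cyclic π system is continuous.
Adding the contributions, 2 × 2 = 4 from the double-bond units + 2 from the O atom = 6.

6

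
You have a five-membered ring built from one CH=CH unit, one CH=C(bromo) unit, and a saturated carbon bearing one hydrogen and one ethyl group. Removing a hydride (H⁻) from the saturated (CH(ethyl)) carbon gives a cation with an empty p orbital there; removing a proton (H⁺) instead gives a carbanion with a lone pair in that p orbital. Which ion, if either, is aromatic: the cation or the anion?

Once that carbon is sp², every ring atom has a p orbital and both ions are fully conjugated.
Cation: 2 × 2 + 0 = 4 π electrons → 4(1), antiaromatic.
Anion: 2 × 2 + 2 = 6 π electrons → 4(1)+2, aromatic.

The anion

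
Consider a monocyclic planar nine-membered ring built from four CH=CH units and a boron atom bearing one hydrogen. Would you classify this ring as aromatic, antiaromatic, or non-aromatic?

Every ring atom contributes a p orbital perpendicular to the ring (every atom in a ring double bond is sp² and brings one electron to the p orbital; the boron has an empty p orbital), so the π system is cyclic and fully conjugated.
Counting π electrons: 4 × 2 = 8 from the double-bond units + 0 from the BH atom = 8.
8 = 4(2); a planar, fully conjugated 4n system is antiaromatic.

Antiaromatic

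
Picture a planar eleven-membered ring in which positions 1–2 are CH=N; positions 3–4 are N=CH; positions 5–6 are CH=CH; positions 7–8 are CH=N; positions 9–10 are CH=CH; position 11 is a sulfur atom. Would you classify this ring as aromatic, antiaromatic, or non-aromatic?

Antiaromatic

The p orbitals form a continuous loop: each doubly-bonded ring atom is sp² with one p-orbital electron; the doubly-bonded nitrogens are pyridine-type — their lone pairs lie in the ring plane, leaving one electron in the p orbital; the sulfur donates one lone pair from its p orbital. The ring is fully conjugated.
Adding the contributions, 5 × 2 = 10 from the double-bond units + 2 from the S atom = 12.
A 4n π count (12, n = 3) in a planar conjugated ring means antiaromatic.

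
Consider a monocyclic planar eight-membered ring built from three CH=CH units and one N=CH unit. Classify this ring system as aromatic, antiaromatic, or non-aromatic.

Antiaromatic

All ring atoms are sp² and supply a p orbital to the ring (every atom in a ring double bond is sp² and brings one electron to the p orbital; each sp² =N– keeps its lone pair in-plane and puts one electron into the π system); the conjugation is uninterrupted.
Tallying contributions gives 4 × 2 = 8 from the 4 double-bond units.
With 8 = 4·2 π electrons, Hückel's rule classifies the planar ring as antiaromatic.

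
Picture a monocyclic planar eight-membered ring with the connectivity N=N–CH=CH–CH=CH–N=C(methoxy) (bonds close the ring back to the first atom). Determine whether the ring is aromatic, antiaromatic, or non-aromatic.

Antiaromatic

Check conjugation: the double-bond atoms are sp², each contributing one p electron; each =N– nitrogen is pyridine-type (lone pair in the sp² plane, one electron in the p orbital) — every position has a p orbital, so the cyclic π system is continuous.
Tallying contributions gives 4 × 2 = 8 from the 4 double-bond units.
8 is a 4n count (n = 2), so the planar conjugated ring is antiaromatic.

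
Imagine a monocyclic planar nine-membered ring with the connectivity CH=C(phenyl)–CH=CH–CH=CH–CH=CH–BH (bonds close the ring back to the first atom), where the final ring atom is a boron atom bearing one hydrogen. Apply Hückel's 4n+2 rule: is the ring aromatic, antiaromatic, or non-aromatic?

Check conjugation: every atom in a ring double bond is sp² and brings one electron to the p orbital; the boron has an empty p orbital — every position has a p orbital, so the cyclic π system is continuous.
Adding the contributions, 4 × 2 = 8 from the double-bond units + 0 from the BH atom = 8.
8 = 4(2); a planar, fully conjugated 4n system is antiaromatic.

Antiaromatic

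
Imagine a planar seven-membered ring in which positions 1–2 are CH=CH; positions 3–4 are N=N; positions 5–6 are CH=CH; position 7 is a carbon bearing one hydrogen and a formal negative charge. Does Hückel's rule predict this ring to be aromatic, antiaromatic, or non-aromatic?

Every ring atom contributes a p orbital perpendicular to the ring (the double-bond atoms are sp², each contributing one p electron; each sp² =N– keeps its lone pair in-plane and puts one electron into the π system; the carbanion's lone pair occupies the p orbital), so the π system is cyclic and fully conjugated.
Tallying contributions gives 3 × 2 = 6 from the double-bond units + 2 from the CH(-) atom = 8.
A 4n π count (8, n = 2) in a planar conjugated ring means antiaromatic.

Antiaromatic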